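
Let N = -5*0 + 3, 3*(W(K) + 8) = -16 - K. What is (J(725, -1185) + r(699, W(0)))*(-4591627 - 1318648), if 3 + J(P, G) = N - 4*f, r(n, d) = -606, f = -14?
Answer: 3250651250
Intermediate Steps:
W(K) = -40/3 - K/3 (W(K) = -8 + (-16 - K)/3 = -8 + (-16/3 - K/3) = -40/3 - K/3)
N = 3 (N = 0 + 3 = 3)
J(P, G) = 56 (J(P, G) = -3 + (3 - 4*(-14)) = -3 + (3 + 56) = -3 + 59 = 56)
(J(725, -1185) + r(699, W(0)))*(-4591627 - 1318648) = (56 - 606)*(-4591627 - 1318648) = -550*(-5910275) = 3250651250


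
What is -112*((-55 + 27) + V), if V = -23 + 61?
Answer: -1120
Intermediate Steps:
V = 38
-112*((-55 + 27) + V) = -112*((-55 + 27) + 38) = -112*(-28 + 38) = -112*10 = -1120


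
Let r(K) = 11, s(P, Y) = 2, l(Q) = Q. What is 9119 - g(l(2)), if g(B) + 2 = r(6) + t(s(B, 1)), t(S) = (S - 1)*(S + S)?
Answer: 9106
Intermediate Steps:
t(S) = 2*S*(-1 + S) (t(S) = (-1 + S)*(2*S) = 2*S*(-1 + S))
g(B) = 13 (g(B) = -2 + (11 + 2*2*(-1 + 2)) = -2 + (11 + 2*2*1) = -2 + (11 + 4) = -2 + 15 = 13)
9119 - g(l(2)) = 9119 - 1*13 = 9119 - 13 = 9106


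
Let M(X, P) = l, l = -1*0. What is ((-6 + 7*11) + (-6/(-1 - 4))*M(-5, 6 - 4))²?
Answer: 5041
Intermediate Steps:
l = 0
M(X, P) = 0
((-6 + 7*11) + (-6/(-1 - 4))*M(-5, 6 - 4))² = ((-6 + 7*11) + (-6/(-1 - 4))*0)² = ((-6 + 77) + (-6/(-5))*0)² = (71 - ⅕*(-6)*0)² = (71 + (6/5)*0)² = (71 + 0)² = 71² = 5041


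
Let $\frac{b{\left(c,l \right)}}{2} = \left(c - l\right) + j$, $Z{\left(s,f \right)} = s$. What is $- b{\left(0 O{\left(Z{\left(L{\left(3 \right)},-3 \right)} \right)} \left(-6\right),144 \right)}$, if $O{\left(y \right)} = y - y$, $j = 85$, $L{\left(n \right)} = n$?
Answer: $118$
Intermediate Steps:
$O{\left(y \right)} = 0$
$b{\left(c,l \right)} = 170 - 2 l + 2 c$ ($b{\left(c,l \right)} = 2 \left(\left(c - l\right) + 85\right) = 2 \left(85 + c - l\right) = 170 - 2 l + 2 c$)
$- b{\left(0 O{\left(Z{\left(L{\left(3 \right)},-3 \right)} \right)} \left(-6\right),144 \right)} = - (170 - 288 + 2 \cdot 0 \cdot 0 \left(-6\right)) = - (170 - 288 + 2 \cdot 0 \left(-6\right)) = - (170 - 288 + 2 \cdot 0) = - (170 - 288 + 0) = \left(-1\right) \left(-118\right) = 118$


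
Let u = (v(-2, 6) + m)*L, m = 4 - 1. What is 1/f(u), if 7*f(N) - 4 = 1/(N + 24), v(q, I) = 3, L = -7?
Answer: 126/71 ≈ 1.7746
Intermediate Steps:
m = 3
u = -42 (u = (3 + 3)*(-7) = 6*(-7) = -42)
f(N) = 4/7 + 1/(7*(24 + N)) (f(N) = 4/7 + 1/(7*(N + 24)) = 4/7 + 1/(7*(24 + N)))
1/f(u) = 1/((97 + 4*(-42))/(7*(24 - 42))) = 1/((1/7)*(97 - 168)/(-18)) = 1/((1/7)*(-1/18)*(-71)) = 1/(71/126) = 126/71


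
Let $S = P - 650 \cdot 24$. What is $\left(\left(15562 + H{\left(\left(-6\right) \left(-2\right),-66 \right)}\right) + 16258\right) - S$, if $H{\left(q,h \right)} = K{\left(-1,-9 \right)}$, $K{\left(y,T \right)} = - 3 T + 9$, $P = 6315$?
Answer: $41141$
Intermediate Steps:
$K{\left(y,T \right)} = 9 - 3 T$
$H{\left(q,h \right)} = 36$ ($H{\left(q,h \right)} = 9 - -27 = 9 + 27 = 36$)
$S = -9285$ ($S = 6315 - 650 \cdot 24 = 6315 - 15600 = -9285$)
$\left(\left(15562 + H{\left(\left(-6\right) \left(-2\right),-66 \right)}\right) + 16258\right) - S = \left(\left(15562 + 36\right) + 16258\right) - -9285 = \left(15598 + 16258\right) + 9285 = 31856 + 9285 = 41141$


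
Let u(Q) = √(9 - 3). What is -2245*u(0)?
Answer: -2245*√6 ≈ -5499.1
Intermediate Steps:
u(Q) = √6
-2245*u(0) = -2245*√6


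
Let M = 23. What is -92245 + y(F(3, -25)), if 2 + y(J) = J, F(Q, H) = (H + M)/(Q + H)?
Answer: -1014716/11 ≈ -92247.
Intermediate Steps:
F(Q, H) = (23 + H)/(H + Q) (F(Q, H) = (H + 23)/(Q + H) = (23 + H)/(H + Q))
y(J) = -2 + J
-92245 + y(F(3, -25)) = -92245 + (-2 + (23 - 25)/(-25 + 3)) = -92245 + (-2 - 2/(-22)) = -92245 + (-2 - 1/22*(-2)) = -92245 + (-2 + 1/11) = -92245 - 21/11 = -1014716/11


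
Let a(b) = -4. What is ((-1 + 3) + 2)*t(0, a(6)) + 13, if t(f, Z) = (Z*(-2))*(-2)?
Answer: -51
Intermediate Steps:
t(f, Z) = 4*Z (t(f, Z) = -2*Z*(-2) = 4*Z)
((-1 + 3) + 2)*t(0, a(6)) + 13 = ((-1 + 3) + 2)*(4*(-4)) + 13 = (2 + 2)*(-16) + 13 = 4*(-16) + 13 = -64 + 13 = -51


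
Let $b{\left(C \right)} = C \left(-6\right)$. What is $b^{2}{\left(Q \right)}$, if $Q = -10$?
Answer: $3600$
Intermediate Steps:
$b{\left(C \right)} = - 6 C$
$b^{2}{\left(Q \right)} = \left(\left(-6\right) \left(-10\right)\right)^{2} = 60^{2} = 3600$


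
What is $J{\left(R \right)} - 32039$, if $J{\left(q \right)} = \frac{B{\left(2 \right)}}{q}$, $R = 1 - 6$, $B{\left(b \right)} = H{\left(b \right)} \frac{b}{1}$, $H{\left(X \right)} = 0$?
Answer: $-32039$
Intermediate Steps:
$B{\left(b \right)} = 0$ ($B{\left(b \right)} = 0 \frac{b}{1} = 0 b 1 = 0 b = 0$)
$R = -5$ ($R = 1 - 6 = -5$)
$J{\left(q \right)} = 0$ ($J{\left(q \right)} = \frac{0}{q} = 0$)
$J{\left(R \right)} - 32039 = 0 - 32039 = -32039$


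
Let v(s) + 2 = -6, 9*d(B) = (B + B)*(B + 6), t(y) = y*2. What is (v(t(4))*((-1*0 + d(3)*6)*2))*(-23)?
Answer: 13248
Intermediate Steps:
t(y) = 2*y
d(B) = 2*B*(6 + B)/9 (d(B) = ((B + B)*(B + 6))/9 = ((2*B)*(6 + B))/9 = (2*B*(6 + B))/9 = 2*B*(6 + B)/9)
v(s) = -8 (v(s) = -2 - 6 = -8)
(v(t(4))*((-1*0 + d(3)*6)*2))*(-23) = -8*(-1*0 + ((2/9)*3*(6 + 3))*6)*2*(-23) = -8*(0 + ((2/9)*3*9)*6)*2*(-23) = -8*(0 + 6*6)*2*(-23) = -8*(0 + 36)*2*(-23) = -288*2*(-23) = -8*72*(-23) = -576*(-23) = 13248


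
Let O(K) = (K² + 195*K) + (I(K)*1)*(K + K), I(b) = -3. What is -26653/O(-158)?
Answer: 26653/4898 ≈ 5.4416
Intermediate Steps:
O(K) = K² + 189*K (O(K) = (K² + 195*K) + (-3*1)*(K + K) = (K² + 195*K) - 6*K = K² + 189*K)
-26653/O(-158) = -26653*(-1/(158*(189 - 158))) = -26653/((-158*31)) = -26653/(-4898) = -26653*(-1/4898) = 26653/4898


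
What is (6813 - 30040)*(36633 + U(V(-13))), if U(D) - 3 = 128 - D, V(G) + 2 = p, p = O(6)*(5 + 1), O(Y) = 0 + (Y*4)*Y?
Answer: -833895754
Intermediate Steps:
O(Y) = 4*Y² (O(Y) = 0 + (4*Y)*Y = 0 + 4*Y² = 4*Y²)
p = 864 (p = (4*6²)*(5 + 1) = (4*36)*6 = 144*6 = 864)
V(G) = 862 (V(G) = -2 + 864 = 862)
U(D) = 131 - D (U(D) = 3 + (128 - D) = 131 - D)
(6813 - 30040)*(36633 + U(V(-13))) = (6813 - 30040)*(36633 + (131 - 1*862)) = -23227*(36633 + (131 - 862)) = -23227*(36633 - 731) = -23227*35902 = -833895754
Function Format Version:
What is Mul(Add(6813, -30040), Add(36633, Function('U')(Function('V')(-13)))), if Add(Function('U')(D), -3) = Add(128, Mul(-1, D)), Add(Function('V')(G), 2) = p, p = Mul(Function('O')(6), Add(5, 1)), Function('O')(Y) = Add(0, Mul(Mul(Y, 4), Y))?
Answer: -833895754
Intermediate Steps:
Function('O')(Y) = Mul(4, Pow(Y, 2)) (Function('O')(Y) = Add(0, Mul(Mul(4, Y), Y)) = Add(0, Mul(4, Pow(Y, 2))) = Mul(4, Pow(Y, 2)))
p = 864 (p = Mul(Mul(4, Pow(6, 2)), Add(5, 1)) = Mul(Mul(4, 36), 6) = Mul(144, 6) = 864)
Function('V')(G) = 862 (Function('V')(G) = Add(-2, 864) = 862)
Function('U')(D) = Add(131, Mul(-1, D)) (Function('U')(D) = Add(3, Add(128, Mul(-1, D))) = Add(131, Mul(-1, D)))
Mul(Add(6813, -30040), Add(36633, Function('U')(Function('V')(-13)))) = Mul(Add(6813, -30040), Add(36633, Add(131, Mul(-1, 862)))) = Mul(-23227, Add(36633, Add(131, -862))) = Mul(-23227, Add(36633, -731)) = Mul(-23227, 35902) = -833895754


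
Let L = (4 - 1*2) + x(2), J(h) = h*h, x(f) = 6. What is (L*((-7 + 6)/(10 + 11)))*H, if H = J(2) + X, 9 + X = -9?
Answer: 16/3 ≈ 5.3333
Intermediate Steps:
X = -18 (X = -9 - 9 = -18)
J(h) = h**2
H = -14 (H = 2**2 - 18 = 4 - 18 = -14)
L = 8 (L = (4 - 1*2) + 6 = (4 - 2) + 6 = 2 + 6 = 8)
(L*((-7 + 6)/(10 + 11)))*H = (8*((-7 + 6)/(10 + 11)))*(-14) = (8*(-1/21))*(-14) = -8/21*(-14) = 16/3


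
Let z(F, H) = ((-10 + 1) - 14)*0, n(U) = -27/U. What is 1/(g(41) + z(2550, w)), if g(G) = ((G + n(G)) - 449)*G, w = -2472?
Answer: -1/16755 ≈ -5.9684e-5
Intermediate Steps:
z(F, H) = 0 (z(F, H) = (-9 - 14)*0 = -23*0 = 0)
g(G) = G*(-449 + G - 27/G) (g(G) = ((G - 27/G) - 449)*G = (-449 + G - 27/G)*G = G*(-449 + G - 27/G))
1/(g(41) + z(2550, w)) = 1/((-27 + 41*(-449 + 41)) + 0) = 1/((-27 + 41*(-408)) + 0) = 1/((-27 - 16728) + 0) = 1/(-16755 + 0) = 1/(-16755) = -1/16755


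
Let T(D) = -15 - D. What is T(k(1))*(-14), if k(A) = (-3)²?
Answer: 336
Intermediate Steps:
k(A) = 9
T(k(1))*(-14) = (-15 - 1*9)*(-14) = (-15 - 9)*(-14) = -24*(-14) = 336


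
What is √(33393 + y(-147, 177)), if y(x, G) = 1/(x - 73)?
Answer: √404055245/110 ≈ 182.74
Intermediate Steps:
y(x, G) = 1/(-73 + x)
√(33393 + y(-147, 177)) = √(33393 + 1/(-73 - 147)) = √(33393 + 1/(-220)) = √(33393 - 1/220) = √(7346459/220) = √404055245/110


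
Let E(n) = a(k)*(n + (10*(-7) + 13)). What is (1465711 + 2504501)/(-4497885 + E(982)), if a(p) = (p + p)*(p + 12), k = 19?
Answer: -3970212/3408235 ≈ -1.1649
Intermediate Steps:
a(p) = 2*p*(12 + p) (a(p) = (2*p)*(12 + p) = 2*p*(12 + p))
E(n) = -67146 + 1178*n (E(n) = (2*19*(12 + 19))*(n + (10*(-7) + 13)) = (2*19*31)*(n + (-70 + 13)) = 1178*(n - 57) = 1178*(-57 + n) = -67146 + 1178*n)
(1465711 + 2504501)/(-4497885 + E(982)) = (1465711 + 2504501)/(-4497885 + (-67146 + 1178*982)) = 3970212/(-4497885 + (-67146 + 1156796)) = 3970212/(-4497885 + 1089650) = 3970212/(-3408235) = 3970212*(-1/3408235) = -3970212/3408235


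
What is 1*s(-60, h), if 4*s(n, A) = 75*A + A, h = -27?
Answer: -513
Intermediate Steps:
s(n, A) = 19*A (s(n, A) = (75*A + A)/4 = (76*A)/4 = 19*A)
1*s(-60, h) = 1*(19*(-27)) = 1*(-513) = -513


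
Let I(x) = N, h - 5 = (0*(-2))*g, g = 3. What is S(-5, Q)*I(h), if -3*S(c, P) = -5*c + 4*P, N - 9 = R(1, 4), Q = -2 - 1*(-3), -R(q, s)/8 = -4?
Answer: -1189/3 ≈ -396.33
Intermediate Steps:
h = 5 (h = 5 + (0*(-2))*3 = 5 + 0*3 = 5 + 0 = 5)
R(q, s) = 32 (R(q, s) = -8*(-4) = 32)
Q = 1 (Q = -2 + 3 = 1)
N = 41 (N = 9 + 32 = 41)
I(x) = 41
S(c, P) = -4*P/3 + 5*c/3 (S(c, P) = -(-5*c + 4*P)/3 = -4*P/3 + 5*c/3)
S(-5, Q)*I(h) = (-4/3*1 + (5/3)*(-5))*41 = (-4/3 - 25/3)*41 = -29/3*41 = -1189/3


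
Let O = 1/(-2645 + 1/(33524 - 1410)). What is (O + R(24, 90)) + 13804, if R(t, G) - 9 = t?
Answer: 1175335904659/84941529 ≈ 13837.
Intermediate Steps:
R(t, G) = 9 + t
O = -32114/84941529 (O = 1/(-2645 + 1/32114) = 1/(-84941529/32114) = -32114/84941529 ≈ -0.00037807)
(O + R(24, 90)) + 13804 = (-32114/84941529 + (9 + 24)) + 13804 = (-32114/84941529 + 33) + 13804 = 2803038343/84941529 + 13804 = 1175335904659/84941529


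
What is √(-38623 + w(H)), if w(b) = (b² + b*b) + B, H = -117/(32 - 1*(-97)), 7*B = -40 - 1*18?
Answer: I*√3499884059/301 ≈ 196.54*I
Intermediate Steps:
B = -58/7 (B = (-40 - 1*18)/7 = (-40 - 18)/7 = (⅐)*(-58) = -58/7 ≈ -8.2857)
H = -39/43 (H = -117/(32 + 97) = -117/129 = -117*1/129 = -39/43 ≈ -0.90698)
w(b) = -58/7 + 2*b² (w(b) = (b² + b*b) - 58/7 = (b² + b²) - 58/7 = 2*b² - 58/7 = -58/7 + 2*b²)
√(-38623 + w(H)) = √(-38623 + (-58/7 + 2*(-39/43)²)) = √(-38623 + (-58/7 + 2*(1521/1849))) = √(-38623 + (-58/7 + 3042/1849)) = √(-38623 - 85948/12943) = √(-499983437/12943) = I*√3499884059/301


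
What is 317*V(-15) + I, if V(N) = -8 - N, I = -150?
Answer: 2069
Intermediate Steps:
317*V(-15) + I = 317*(-8 - 1*(-15)) - 150 = 317*(-8 + 15) - 150 = 317*7 - 150 = 2219 - 150 = 2069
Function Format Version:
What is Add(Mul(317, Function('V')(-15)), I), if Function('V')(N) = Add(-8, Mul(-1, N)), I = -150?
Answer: 2069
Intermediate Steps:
Add(Mul(317, Function('V')(-15)), I) = Add(Mul(317, Add(-8, Mul(-1, -15))), -150) = Add(Mul(317, Add(-8, 15)), -150) = Add(Mul(317, 7), -150) = Add(2219, -150) = 2069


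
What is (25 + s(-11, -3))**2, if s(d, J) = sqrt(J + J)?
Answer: (25 + I*sqrt(6))**2 ≈ 619.0 + 122.47*I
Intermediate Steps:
s(d, J) = sqrt(2)*sqrt(J) (s(d, J) = sqrt(2*J) = sqrt(2)*sqrt(J))
(25 + s(-11, -3))**2 = (25 + sqrt(2)*sqrt(-3))**2 = (25 + sqrt(2)*(I*sqrt(3)))**2 = (25 + I*sqrt(6))**2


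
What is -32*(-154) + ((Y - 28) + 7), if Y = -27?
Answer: 4880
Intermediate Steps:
-32*(-154) + ((Y - 28) + 7) = -32*(-154) + ((-27 - 28) + 7) = 4928 + (-55 + 7) = 4928 - 48 = 4880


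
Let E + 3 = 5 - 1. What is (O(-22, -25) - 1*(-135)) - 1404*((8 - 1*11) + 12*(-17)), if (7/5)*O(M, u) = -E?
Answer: 2035336/7 ≈ 2.9076e+5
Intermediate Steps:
E = 1 (E = -3 + (5 - 1) = -3 + 4 = 1)
O(M, u) = -5/7 (O(M, u) = 5*(-1*1)/7 = (5/7)*(-1) = -5/7)
(O(-22, -25) - 1*(-135)) - 1404*((8 - 1*11) + 12*(-17)) = (-5/7 - 1*(-135)) - 1404*((8 - 1*11) + 12*(-17)) = (-5/7 + 135) - 1404*((8 - 11) - 204) = 940/7 - 1404*(-3 - 204) = 940/7 - 1404*(-207) = 940/7 + 290628 = 2035336/7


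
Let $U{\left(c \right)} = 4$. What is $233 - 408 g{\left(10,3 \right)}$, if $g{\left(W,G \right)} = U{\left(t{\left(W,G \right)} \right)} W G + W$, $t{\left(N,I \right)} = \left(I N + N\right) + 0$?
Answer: $-52807$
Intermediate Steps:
$t{\left(N,I \right)} = N + I N$ ($t{\left(N,I \right)} = \left(N + I N\right) + 0 = N + I N$)
$g{\left(W,G \right)} = W + 4 G W$ ($g{\left(W,G \right)} = 4 W G + W = 4 G W + W = W + 4 G W$)
$233 - 408 g{\left(10,3 \right)} = 233 - 408 \cdot 10 \left(1 + 4 \cdot 3\right) = 233 - 408 \cdot 10 \left(1 + 12\right) = 233 - 408 \cdot 10 \cdot 13 = 233 - 53040 = -52807$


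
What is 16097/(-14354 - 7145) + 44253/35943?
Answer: 124273592/257579519 ≈ 0.48247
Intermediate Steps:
16097/(-14354 - 7145) + 44253/35943 = 16097/(-21499) + 44253*(1/35943) = 16097*(-1/21499) + 14751/11981 = -16097/21499 + 14751/11981 = 124273592/257579519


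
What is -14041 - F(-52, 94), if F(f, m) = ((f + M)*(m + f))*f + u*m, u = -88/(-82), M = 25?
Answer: -2997505/41 ≈ -73110.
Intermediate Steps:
u = 44/41 (u = -88*(-1/82) = 44/41 ≈ 1.0732)
F(f, m) = 44*m/41 + f*(25 + f)*(f + m) (F(f, m) = ((f + 25)*(m + f))*f + 44*m/41 = ((25 + f)*(f + m))*f + 44*m/41 = f*(25 + f)*(f + m) + 44*m/41 = 44*m/41 + f*(25 + f)*(f + m))
-14041 - F(-52, 94) = -14041 - ((-52)³ + 25*(-52)² + (44/41)*94 + 94*(-52)² + 25*(-52)*94) = -14041 - (-140608 + 25*2704 + 4136/41 + 94*2704 - 122200) = -14041 - (-140608 + 67600 + 4136/41 + 254176 - 122200) = -14041 - 1*2421824/41 = -14041 - 2421824/41 = -2997505/41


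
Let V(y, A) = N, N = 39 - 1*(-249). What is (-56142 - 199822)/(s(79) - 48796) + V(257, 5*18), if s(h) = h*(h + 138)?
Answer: 9372028/31653 ≈ 296.09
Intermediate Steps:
s(h) = h*(138 + h)
N = 288 (N = 39 + 249 = 288)
V(y, A) = 288
(-56142 - 199822)/(s(79) - 48796) + V(257, 5*18) = (-56142 - 199822)/(79*(138 + 79) - 48796) + 288 = -255964/(79*217 - 48796) + 288 = -255964/(17143 - 48796) + 288 = -255964/(-31653) + 288 = -255964*(-1/31653) + 288 = 255964/31653 + 288 = 9372028/31653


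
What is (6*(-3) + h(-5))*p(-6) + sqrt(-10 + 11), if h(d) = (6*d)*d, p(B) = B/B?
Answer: 133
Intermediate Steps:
p(B) = 1
h(d) = 6*d**2
(6*(-3) + h(-5))*p(-6) + sqrt(-10 + 11) = (6*(-3) + 6*(-5)**2)*1 + sqrt(-10 + 11) = (-18 + 6*25)*1 + sqrt(1) = (-18 + 150)*1 + 1 = 132*1 + 1 = 132 + 1 = 133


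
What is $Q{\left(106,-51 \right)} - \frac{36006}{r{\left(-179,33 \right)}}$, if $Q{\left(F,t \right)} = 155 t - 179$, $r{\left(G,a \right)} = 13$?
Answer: $- \frac{141098}{13} \approx -10854.0$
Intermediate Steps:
$Q{\left(F,t \right)} = -179 + 155 t$
$Q{\left(106,-51 \right)} - \frac{36006}{r{\left(-179,33 \right)}} = \left(-179 + 155 \left(-51\right)\right) - \frac{36006}{13} = \left(-179 - 7905\right) - \frac{36006}{13} = -8084 - \frac{36006}{13} = - \frac{141098}{13}$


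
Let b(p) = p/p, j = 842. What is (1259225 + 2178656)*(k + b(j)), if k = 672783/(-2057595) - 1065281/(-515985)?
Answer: 666137363001544481/70779210405 ≈ 9.4115e+6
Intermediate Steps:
b(p) = 1
k = 122984728196/70779210405 (k = 672783*(-1/2057595) - 1065281*(-1/515985) = -224261/685865 + 1065281/515985 = 122984728196/70779210405 ≈ 1.7376)
(1259225 + 2178656)*(k + b(j)) = (1259225 + 2178656)*(122984728196/70779210405 + 1) = 3437881*(193763938601/70779210405) = 666137363001544481/70779210405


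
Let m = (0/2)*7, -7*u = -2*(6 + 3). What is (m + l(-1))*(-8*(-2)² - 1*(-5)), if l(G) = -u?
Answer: 486/7 ≈ 69.429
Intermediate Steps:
u = 18/7 (u = -(-2)*(6 + 3)/7 = -(-2)*9/7 = -⅐*(-18) = 18/7 ≈ 2.5714)
l(G) = -18/7 (l(G) = -1*18/7 = -18/7)
m = 0 (m = (0*(½))*7 = 0*7 = 0)
(m + l(-1))*(-8*(-2)² - 1*(-5)) = (0 - 18/7)*(-8*(-2)² - 1*(-5)) = -18*(-8*4 + 5)/7 = -18*(-32 + 5)/7 = -18/7*(-27) = 486/7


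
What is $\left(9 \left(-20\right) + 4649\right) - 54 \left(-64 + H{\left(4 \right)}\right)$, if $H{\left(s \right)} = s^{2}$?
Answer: $7061$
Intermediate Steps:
$\left(9 \left(-20\right) + 4649\right) - 54 \left(-64 + H{\left(4 \right)}\right) = \left(9 \left(-20\right) + 4649\right) - 54 \left(-64 + 4^{2}\right) = \left(-180 + 4649\right) - 54 \left(-64 + 16\right) = 4469 - -2592 = 4469 + 2592 = 7061$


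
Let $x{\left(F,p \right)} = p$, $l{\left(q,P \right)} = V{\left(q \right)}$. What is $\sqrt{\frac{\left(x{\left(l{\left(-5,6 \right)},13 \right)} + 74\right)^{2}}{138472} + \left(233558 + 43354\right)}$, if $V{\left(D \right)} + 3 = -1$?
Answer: $\frac{3 \sqrt{147490242992266}}{69236} \approx 526.22$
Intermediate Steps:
$V{\left(D \right)} = -4$ ($V{\left(D \right)} = -3 - 1 = -4$)
$l{\left(q,P \right)} = -4$
$\sqrt{\frac{\left(x{\left(l{\left(-5,6 \right)},13 \right)} + 74\right)^{2}}{138472} + \left(233558 + 43354\right)} = \sqrt{\frac{\left(13 + 74\right)^{2}}{138472} + \left(233558 + 43354\right)} = \sqrt{87^{2} \cdot \frac{1}{138472} + 276912} = \sqrt{7569 \cdot \frac{1}{138472} + 276912} = \sqrt{\frac{7569}{138472} + 276912} = \sqrt{\frac{38344566033}{138472}} = \frac{3 \sqrt{147490242992266}}{69236}$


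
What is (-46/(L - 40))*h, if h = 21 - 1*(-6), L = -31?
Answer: 1242/71 ≈ 17.493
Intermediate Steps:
h = 27 (h = 21 + 6 = 27)
(-46/(L - 40))*h = (-46/(-31 - 40))*27 = (-46/(-71))*27 = -1/71*(-46)*27 = (46/71)*27 = 1242/71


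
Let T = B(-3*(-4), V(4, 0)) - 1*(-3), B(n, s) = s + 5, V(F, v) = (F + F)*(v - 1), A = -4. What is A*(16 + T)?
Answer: -64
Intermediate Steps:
V(F, v) = 2*F*(-1 + v) (V(F, v) = (2*F)*(-1 + v) = 2*F*(-1 + v))
B(n, s) = 5 + s
T = 0 (T = (5 + 2*4*(-1 + 0)) - 1*(-3) = (5 + 2*4*(-1)) + 3 = (5 - 8) + 3 = -3 + 3 = 0)
A*(16 + T) = -4*(16 + 0) = -4*16 = -64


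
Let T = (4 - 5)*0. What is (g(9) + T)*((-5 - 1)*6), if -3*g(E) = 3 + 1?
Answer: 48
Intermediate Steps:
g(E) = -4/3 (g(E) = -(3 + 1)/3 = -1/3*4 = -4/3)
T = 0 (T = -1*0 = 0)
(g(9) + T)*((-5 - 1)*6) = (-4/3 + 0)*((-5 - 1)*6) = -(-8)*6 = -4/3*(-36) = 48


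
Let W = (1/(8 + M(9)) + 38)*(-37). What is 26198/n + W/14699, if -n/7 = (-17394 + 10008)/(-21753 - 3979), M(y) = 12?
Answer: -14155806601321/1085668140 ≈ -13039.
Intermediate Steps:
W = -28157/20 (W = (1/(8 + 12) + 38)*(-37) = (1/20 + 38)*(-37) = (761/20)*(-37) = -28157/20 ≈ -1407.8)
n = -3693/1838 (n = -7*(-17394 + 10008)/(-21753 - 3979) = -(-51702)/(-25732) = -(-51702)*(-1)/25732 = -7*3693/12866 = -3693/1838 ≈ -2.0093)
26198/n + W/14699 = 26198/(-3693/1838) - 28157/20/14699 = 26198*(-1838/3693) - 28157/20*1/14699 = -48151924/3693 - 28157/293980 = -14155806601321/1085668140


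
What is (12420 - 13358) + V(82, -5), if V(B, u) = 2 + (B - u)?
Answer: -849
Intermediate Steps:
V(B, u) = 2 + B - u
(12420 - 13358) + V(82, -5) = (12420 - 13358) + (2 + 82 - 1*(-5)) = -938 + (2 + 82 + 5) = -938 + 89 = -849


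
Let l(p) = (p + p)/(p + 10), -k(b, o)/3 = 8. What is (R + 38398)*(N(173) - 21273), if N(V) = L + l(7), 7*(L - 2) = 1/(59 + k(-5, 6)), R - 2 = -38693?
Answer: 25956948524/4165 ≈ 6.2322e+6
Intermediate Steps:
k(b, o) = -24 (k(b, o) = -3*8 = -24)
R = -38691 (R = 2 - 38693 = -38691)
l(p) = 2*p/(10 + p) (l(p) = (2*p)/(10 + p) = 2*p/(10 + p))
L = 491/245 (L = 2 + 1/(7*(59 - 24)) = 2 + (⅐)/35 = 2 + (⅐)*(1/35) = 2 + 1/245 = 491/245 ≈ 2.0041)
N(V) = 11777/4165 (N(V) = 491/245 + 2*7/(10 + 7) = 491/245 + 2*7/17 = 491/245 + 2*7*(1/17) = 491/245 + 14/17 = 11777/4165)
(R + 38398)*(N(173) - 21273) = (-38691 + 38398)*(11777/4165 - 21273) = -293*(-88590268/4165) = 25956948524/4165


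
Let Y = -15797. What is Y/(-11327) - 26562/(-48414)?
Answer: 177610622/91397563 ≈ 1.9433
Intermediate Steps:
Y/(-11327) - 26562/(-48414) = -15797/(-11327) - 26562/(-48414) = -15797*(-1/11327) - 26562*(-1/48414) = 15797/11327 + 4427/8069 = 177610622/91397563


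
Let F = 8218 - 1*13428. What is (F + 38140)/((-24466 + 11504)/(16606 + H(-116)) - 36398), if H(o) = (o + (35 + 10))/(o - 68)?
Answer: -50310042375/55609601929 ≈ -0.90470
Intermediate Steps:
H(o) = (45 + o)/(-68 + o) (H(o) = (o + 45)/(-68 + o) = (45 + o)/(-68 + o))
F = -5210 (F = 8218 - 13428 = -5210)
(F + 38140)/((-24466 + 11504)/(16606 + H(-116)) - 36398) = (-5210 + 38140)/((-24466 + 11504)/(16606 + (45 - 116)/(-68 - 116)) - 36398) = 32930/(-12962/(16606 - 71/(-184)) - 36398) = 32930/(-12962/(16606 - 1/184*(-71)) - 36398) = 32930/(-12962/(16606 + 71/184) - 36398) = 32930/(-12962/3055575/184 - 36398) = 32930/(-12962*184/3055575 - 36398) = 32930/(-2385008/3055575 - 36398) = 32930/(-111219203858/3055575) = 32930*(-3055575/111219203858) = -50310042375/55609601929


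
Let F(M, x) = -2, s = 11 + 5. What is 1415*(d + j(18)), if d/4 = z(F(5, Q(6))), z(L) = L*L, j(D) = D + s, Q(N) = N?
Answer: 70750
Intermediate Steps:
s = 16
j(D) = 16 + D (j(D) = D + 16 = 16 + D)
z(L) = L**2
d = 16 (d = 4*(-2)**2 = 4*4 = 16)
1415*(d + j(18)) = 1415*(16 + (16 + 18)) = 1415*(16 + 34) = 1415*50 = 70750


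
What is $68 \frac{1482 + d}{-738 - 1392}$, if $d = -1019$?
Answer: $- \frac{15742}{1065} \approx -14.781$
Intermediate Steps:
$68 \frac{1482 + d}{-738 - 1392} = 68 \frac{1482 - 1019}{-738 - 1392} = 68 \frac{463}{-2130} = 68 \cdot 463 \left(- \frac{1}{2130}\right) = 68 \left(- \frac{463}{2130}\right) = - \frac{15742}{1065}$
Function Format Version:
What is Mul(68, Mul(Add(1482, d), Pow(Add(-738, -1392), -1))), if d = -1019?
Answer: Rational(-15742, 1065) ≈ -14.781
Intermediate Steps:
Mul(68, Mul(Add(1482, d), Pow(Add(-738, -1392), -1))) = Mul(68, Mul(Add(1482, -1019), Pow(Add(-738, -1392), -1))) = Mul(68, Mul(463, Pow(-2130, -1))) = Mul(68, Mul(463, Rational(-1, 2130))) = Mul(68, Rational(-463, 2130)) = Rational(-15742, 1065)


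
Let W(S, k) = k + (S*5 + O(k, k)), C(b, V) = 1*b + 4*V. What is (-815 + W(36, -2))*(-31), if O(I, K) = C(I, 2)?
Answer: 19561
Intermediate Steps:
C(b, V) = b + 4*V
O(I, K) = 8 + I (O(I, K) = I + 4*2 = I + 8 = 8 + I)
W(S, k) = 8 + 2*k + 5*S (W(S, k) = k + (S*5 + (8 + k)) = k + (5*S + (8 + k)) = k + (8 + k + 5*S) = 8 + 2*k + 5*S)
(-815 + W(36, -2))*(-31) = (-815 + (8 + 2*(-2) + 5*36))*(-31) = (-815 + (8 - 4 + 180))*(-31) = (-815 + 184)*(-31) = -631*(-31) = 19561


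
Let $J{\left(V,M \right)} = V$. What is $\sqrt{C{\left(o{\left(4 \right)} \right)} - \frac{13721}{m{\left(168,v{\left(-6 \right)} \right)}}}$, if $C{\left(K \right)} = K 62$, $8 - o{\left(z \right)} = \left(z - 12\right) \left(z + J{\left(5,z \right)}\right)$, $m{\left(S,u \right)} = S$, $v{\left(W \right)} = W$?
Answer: $\frac{\sqrt{34421478}}{84} \approx 69.845$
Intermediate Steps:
$o{\left(z \right)} = 8 - \left(-12 + z\right) \left(5 + z\right)$ ($o{\left(z \right)} = 8 - \left(z - 12\right) \left(z + 5\right) = 8 - \left(-12 + z\right) \left(5 + z\right)$)
$C{\left(K \right)} = 62 K$
$\sqrt{C{\left(o{\left(4 \right)} \right)} - \frac{13721}{m{\left(168,v{\left(-6 \right)} \right)}}} = \sqrt{62 \left(68 - 4^{2} + 7 \cdot 4\right) - \frac{13721}{168}} = \sqrt{62 \left(68 - 16 + 28\right) - \frac{13721}{168}} = \sqrt{62 \cdot 80 - \frac{13721}{168}} = \sqrt{4960 - \frac{13721}{168}} = \sqrt{\frac{819559}{168}} = \frac{\sqrt{34421478}}{84}$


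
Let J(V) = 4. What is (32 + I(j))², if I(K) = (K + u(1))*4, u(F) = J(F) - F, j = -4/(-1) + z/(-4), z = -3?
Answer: 3969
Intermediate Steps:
j = 19/4 (j = -4/(-1) - 3/(-4) = -4*(-1) - 3*(-¼) = 4 + ¾ = 19/4 ≈ 4.7500)
u(F) = 4 - F
I(K) = 12 + 4*K (I(K) = (K + (4 - 1*1))*4 = (K + (4 - 1))*4 = (K + 3)*4 = (3 + K)*4 = 12 + 4*K)
(32 + I(j))² = (32 + (12 + 4*(19/4)))² = (32 + (12 + 19))² = (32 + 31)² = 63² = 3969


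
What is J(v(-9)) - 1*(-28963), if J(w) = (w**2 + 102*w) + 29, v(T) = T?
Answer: 28155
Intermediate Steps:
J(w) = 29 + w**2 + 102*w
J(v(-9)) - 1*(-28963) = (29 + (-9)**2 + 102*(-9)) - 1*(-28963) = (29 + 81 - 918) + 28963 = -808 + 28963 = 28155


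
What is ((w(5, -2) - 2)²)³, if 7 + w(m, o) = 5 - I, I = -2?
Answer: 64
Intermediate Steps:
w(m, o) = 0 (w(m, o) = -7 + (5 - 1*(-2)) = -7 + (5 + 2) = -7 + 7 = 0)
((w(5, -2) - 2)²)³ = ((0 - 2)²)³ = ((-2)²)³ = 4³ = 64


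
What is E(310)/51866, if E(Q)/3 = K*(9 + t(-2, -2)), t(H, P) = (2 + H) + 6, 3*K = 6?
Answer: 45/25933 ≈ 0.0017352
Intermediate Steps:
K = 2 (K = (1/3)*6 = 2)
t(H, P) = 8 + H
E(Q) = 90 (E(Q) = 3*(2*(9 + (8 - 2))) = 3*(2*(9 + 6)) = 3*(2*15) = 3*30 = 90)
E(310)/51866 = 90/51866 = 90*(1/51866) = 45/25933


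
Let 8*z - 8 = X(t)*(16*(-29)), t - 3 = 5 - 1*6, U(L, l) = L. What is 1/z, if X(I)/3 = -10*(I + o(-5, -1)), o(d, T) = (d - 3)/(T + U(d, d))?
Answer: 1/5801 ≈ 0.00017238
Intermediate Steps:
t = 2 (t = 3 + (5 - 1*6) = 3 + (5 - 6) = 3 - 1 = 2)
o(d, T) = (-3 + d)/(T + d) (o(d, T) = (d - 3)/(T + d) = (-3 + d)/(T + d))
X(I) = -40 - 30*I (X(I) = 3*(-10*(I + (-3 - 5)/(-1 - 5))) = 3*(-10*(I - 8/(-6))) = 3*(-10*(I - ⅙*(-8))) = 3*(-10*(I + 4/3)) = 3*(-10*(4/3 + I)) = 3*(-40/3 - 10*I) = -40 - 30*I)
z = 5801 (z = 1 + ((-40 - 30*2)*(16*(-29)))/8 = 1 + ((-40 - 60)*(-464))/8 = 1 + (-100*(-464))/8 = 1 + (⅛)*46400 = 1 + 5800 = 5801)
1/z = 1/5801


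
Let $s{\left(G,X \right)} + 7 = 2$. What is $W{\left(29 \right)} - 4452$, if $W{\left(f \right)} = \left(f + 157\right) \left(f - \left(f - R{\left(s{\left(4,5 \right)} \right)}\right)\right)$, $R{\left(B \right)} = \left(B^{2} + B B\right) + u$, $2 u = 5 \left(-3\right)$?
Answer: $3453$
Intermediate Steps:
$s{\left(G,X \right)} = -5$ ($s{\left(G,X \right)} = -7 + 2 = -5$)
$u = - \frac{15}{2}$ ($u = \frac{5 \left(-3\right)}{2} = \frac{1}{2} \left(-15\right) = - \frac{15}{2} \approx -7.5$)
$R{\left(B \right)} = - \frac{15}{2} + 2 B^{2}$ ($R{\left(B \right)} = \left(B^{2} + B B\right) - \frac{15}{2} = \left(B^{2} + B^{2}\right) - \frac{15}{2} = 2 B^{2} - \frac{15}{2} = - \frac{15}{2} + 2 B^{2}$)
$W{\left(f \right)} = \frac{13345}{2} + \frac{85 f}{2}$ ($W{\left(f \right)} = \left(f + 157\right) \left(f - \left(\frac{15}{2} - 50 + f\right)\right) = \left(157 + f\right) \left(f - \left(- \frac{85}{2} + f\right)\right) = \left(157 + f\right) \frac{85}{2} = \frac{13345}{2} + \frac{85 f}{2}$)
$W{\left(29 \right)} - 4452 = \left(\frac{13345}{2} + \frac{85}{2} \cdot 29\right) - 4452 = \left(\frac{13345}{2} + \frac{2465}{2}\right) - 4452 = 7905 - 4452 = 3453$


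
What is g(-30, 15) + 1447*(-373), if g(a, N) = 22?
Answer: -539709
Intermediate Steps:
g(-30, 15) + 1447*(-373) = 22 + 1447*(-373) = 22 - 539731 = -539709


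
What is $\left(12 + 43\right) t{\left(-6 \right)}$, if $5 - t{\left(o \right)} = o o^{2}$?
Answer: $12155$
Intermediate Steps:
$t{\left(o \right)} = 5 - o^{3}$ ($t{\left(o \right)} = 5 - o o^{2} = 5 - o^{3}$)
$\left(12 + 43\right) t{\left(-6 \right)} = \left(12 + 43\right) \left(5 - \left(-6\right)^{3}\right) = 55 \left(5 - -216\right) = 55 \left(5 + 216\right) = 55 \cdot 221 = 12155$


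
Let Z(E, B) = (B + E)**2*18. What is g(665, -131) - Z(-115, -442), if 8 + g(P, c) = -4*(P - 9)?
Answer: -5587114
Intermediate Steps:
g(P, c) = 28 - 4*P (g(P, c) = -8 - 4*(P - 9) = -8 - 4*(-9 + P) = -8 + (36 - 4*P) = 28 - 4*P)
Z(E, B) = 18*(B + E)**2
g(665, -131) - Z(-115, -442) = (28 - 4*665) - 18*(-442 - 115)**2 = (28 - 2660) - 18*(-557)**2 = -2632 - 18*310249 = -2632 - 1*5584482 = -2632 - 5584482 = -5587114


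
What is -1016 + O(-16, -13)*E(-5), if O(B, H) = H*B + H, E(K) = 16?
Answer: 2104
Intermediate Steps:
O(B, H) = H + B*H (O(B, H) = B*H + H = H + B*H)
-1016 + O(-16, -13)*E(-5) = -1016 - 13*(1 - 16)*16 = -1016 - 13*(-15)*16 = -1016 + 195*16 = -1016 + 3120 = 2104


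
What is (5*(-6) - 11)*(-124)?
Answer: 5084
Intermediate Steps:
(5*(-6) - 11)*(-124) = (-30 - 11)*(-124) = -41*(-124) = 5084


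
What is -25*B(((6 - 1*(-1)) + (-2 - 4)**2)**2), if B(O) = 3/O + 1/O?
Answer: -100/1849 ≈ -0.054083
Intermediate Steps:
B(O) = 4/O (B(O) = 3/O + 1/O = 4/O)
-25*B(((6 - 1*(-1)) + (-2 - 4)**2)**2) = -100/(((6 - 1*(-1)) + (-2 - 4)**2)**2) = -100/(((6 + 1) + (-6)**2)**2) = -100/((7 + 36)**2) = -100/(43**2) = -100/1849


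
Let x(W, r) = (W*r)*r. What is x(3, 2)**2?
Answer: 144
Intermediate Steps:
x(W, r) = W*r**2
x(3, 2)**2 = (3*2**2)**2 = (3*4)**2 = 12**2 = 144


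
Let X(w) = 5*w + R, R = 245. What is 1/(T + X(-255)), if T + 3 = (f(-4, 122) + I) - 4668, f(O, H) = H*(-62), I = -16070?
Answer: -1/29335 ≈ -3.4089e-5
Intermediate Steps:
f(O, H) = -62*H
X(w) = 245 + 5*w (X(w) = 5*w + 245 = 245 + 5*w)
T = -28305 (T = -3 + ((-62*122 - 16070) - 4668) = -3 + ((-7564 - 16070) - 4668) = -3 + (-23634 - 4668) = -3 - 28302 = -28305)
1/(T + X(-255)) = 1/(-28305 + (245 + 5*(-255))) = 1/(-28305 + (245 - 1275)) = 1/(-28305 - 1030) = 1/(-29335) = -1/29335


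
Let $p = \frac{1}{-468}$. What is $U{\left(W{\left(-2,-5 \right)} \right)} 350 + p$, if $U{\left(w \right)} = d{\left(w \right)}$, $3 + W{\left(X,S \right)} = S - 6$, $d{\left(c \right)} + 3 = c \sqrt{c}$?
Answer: $- \frac{491401}{468} - 4900 i \sqrt{14} \approx -1050.0 - 18334.0 i$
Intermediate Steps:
$d{\left(c \right)} = -3 + c^{\frac{3}{2}}$ ($d{\left(c \right)} = -3 + c \sqrt{c} = -3 + c^{\frac{3}{2}}$)
$W{\left(X,S \right)} = -9 + S$ ($W{\left(X,S \right)} = -3 + \left(S - 6\right) = -3 + \left(-6 + S\right) = -9 + S$)
$p = - \frac{1}{468} \approx -0.0021368$
$U{\left(w \right)} = -3 + w^{\frac{3}{2}}$
$U{\left(W{\left(-2,-5 \right)} \right)} 350 + p = \left(-3 + \left(-9 - 5\right)^{\frac{3}{2}}\right) 350 - \frac{1}{468} = \left(-3 + \left(-14\right)^{\frac{3}{2}}\right) 350 - \frac{1}{468} = \left(-3 - 14 i \sqrt{14}\right) 350 - \frac{1}{468} = \left(-1050 - 4900 i \sqrt{14}\right) - \frac{1}{468} = - \frac{491401}{468} - 4900 i \sqrt{14}$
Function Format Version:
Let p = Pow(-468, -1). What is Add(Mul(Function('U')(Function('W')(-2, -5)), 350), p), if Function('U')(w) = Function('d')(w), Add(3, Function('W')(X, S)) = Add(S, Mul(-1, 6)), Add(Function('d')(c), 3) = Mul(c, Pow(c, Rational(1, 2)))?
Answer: Add(Rational(-491401, 468), Mul(-4900, I, Pow(14, Rational(1, 2)))) ≈ Add(-1050.0, Mul(-18334., I))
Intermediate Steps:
Function('d')(c) = Add(-3, Pow(c, Rational(3, 2))) (Function('d')(c) = Add(-3, Mul(c, Pow(c, Rational(1, 2)))) = Add(-3, Pow(c, Rational(3, 2))))
Function('W')(X, S) = Add(-9, S) (Function('W')(X, S) = Add(-3, Add(S, Mul(-1, 6))) = Add(-3, Add(S, -6)) = Add(-3, Add(-6, S)) = Add(-9, S))
p = Rational(-1, 468) ≈ -0.0021368
Function('U')(w) = Add(-3, Pow(w, Rational(3, 2)))
Add(Mul(Function('U')(Function('W')(-2, -5)), 350), p) = Add(Mul(Add(-3, Pow(Add(-9, -5), Rational(3, 2))), 350), Rational(-1, 468)) = Add(Mul(Add(-3, Pow(-14, Rational(3, 2))), 350), Rational(-1, 468)) = Add(Mul(Add(-3, Mul(-14, I, Pow(14, Rational(1, 2)))), 350), Rational(-1, 468)) = Add(Add(-1050, Mul(-4900, I, Pow(14, Rational(1, 2)))), Rational(-1, 468)) = Add(Rational(-491401, 468), Mul(-4900, I, Pow(14, Rational(1, 2))))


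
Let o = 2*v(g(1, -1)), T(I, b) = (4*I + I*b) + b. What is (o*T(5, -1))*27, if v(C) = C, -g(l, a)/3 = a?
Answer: 2268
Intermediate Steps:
g(l, a) = -3*a
T(I, b) = b + 4*I + I*b
o = 6 (o = 2*(-3*(-1)) = 2*3 = 6)
(o*T(5, -1))*27 = (6*(-1 + 4*5 + 5*(-1)))*27 = (6*(-1 + 20 - 5))*27 = (6*14)*27 = 84*27 = 2268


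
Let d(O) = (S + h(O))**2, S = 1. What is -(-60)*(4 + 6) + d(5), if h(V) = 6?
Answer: 649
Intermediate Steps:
d(O) = 49 (d(O) = (1 + 6)**2 = 7**2 = 49)
-(-60)*(4 + 6) + d(5) = -(-60)*(4 + 6) + 49 = -(-60)*10 + 49 = -12*(-50) + 49 = 600 + 49 = 649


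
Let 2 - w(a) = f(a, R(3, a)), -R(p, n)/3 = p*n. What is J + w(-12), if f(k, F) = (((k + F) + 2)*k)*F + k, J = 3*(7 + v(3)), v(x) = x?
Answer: 127052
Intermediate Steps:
R(p, n) = -3*n*p (R(p, n) = -3*p*n = -3*n*p)
J = 30 (J = 3*(7 + 3) = 3*10 = 30)
f(k, F) = k + F*k*(2 + F + k) (f(k, F) = (((F + k) + 2)*k)*F + k = ((2 + F + k)*k)*F + k = (k*(2 + F + k))*F + k = F*k*(2 + F + k) + k = k + F*k*(2 + F + k))
w(a) = 2 - a*(1 - 18*a + 72*a**2) (w(a) = 2 - a*(1 + (-3*a*3)**2 + 2*(-3*a*3) + (-3*a*3)*a) = 2 - a*(1 + (-9*a)**2 + 2*(-9*a) + (-9*a)*a) = 2 - a*(1 + 81*a**2 - 18*a - 9*a**2) = 2 - a*(1 - 18*a + 72*a**2))
J + w(-12) = 30 + (2 - 1*(-12)*(1 - 18*(-12) + 72*(-12)**2)) = 30 + (2 - 1*(-12)*(1 + 216 + 72*144)) = 30 + (2 - 1*(-12)*(1 + 216 + 10368)) = 30 + (2 - 1*(-12)*10585) = 30 + (2 + 127020) = 30 + 127022 = 127052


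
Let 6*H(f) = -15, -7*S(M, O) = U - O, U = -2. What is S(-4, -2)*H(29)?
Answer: 0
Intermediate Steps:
S(M, O) = 2/7 + O/7 (S(M, O) = -(-2 - O)/7 = 2/7 + O/7)
H(f) = -5/2 (H(f) = (⅙)*(-15) = -5/2)
S(-4, -2)*H(29) = (2/7 + (⅐)*(-2))*(-5/2) = (2/7 - 2/7)*(-5/2) = 0*(-5/2) = 0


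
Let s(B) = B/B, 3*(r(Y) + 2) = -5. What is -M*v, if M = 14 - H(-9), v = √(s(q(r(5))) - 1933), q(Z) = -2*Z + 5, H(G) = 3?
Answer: -22*I*√483 ≈ -483.5*I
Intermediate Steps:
r(Y) = -11/3 (r(Y) = -2 + (⅓)*(-5) = -2 - 5/3 = -11/3)
q(Z) = 5 - 2*Z
s(B) = 1
v = 2*I*√483 (v = √(1 - 1933) = √(-1932) = 2*I*√483 ≈ 43.955*I)
M = 11 (M = 14 - 1*3 = 14 - 3 = 11)
-M*v = -11*2*I*√483 = -22*I*√483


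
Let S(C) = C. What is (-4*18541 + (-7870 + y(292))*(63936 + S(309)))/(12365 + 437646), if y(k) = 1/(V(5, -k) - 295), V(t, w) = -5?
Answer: -10113650563/9000220 ≈ -1123.7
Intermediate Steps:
y(k) = -1/300 (y(k) = 1/(-5 - 295) = 1/(-300) = -1/300)
(-4*18541 + (-7870 + y(292))*(63936 + S(309)))/(12365 + 437646) = (-4*18541 + (-7870 - 1/300)*(63936 + 309))/(12365 + 437646) = (-74164 - 2361001/300*64245)/450011 = (-74164 - 10112167283/20)*(1/450011) = -10113650563/20*1/450011 = -10113650563/9000220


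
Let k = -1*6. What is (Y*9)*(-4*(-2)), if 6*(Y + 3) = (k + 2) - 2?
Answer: -288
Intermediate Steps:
k = -6
Y = -4 (Y = -3 + ((-6 + 2) - 2)/6 = -3 + (-4 - 2)/6 = -3 + (1/6)*(-6) = -3 - 1 = -4)
(Y*9)*(-4*(-2)) = (-4*9)*(-4*(-2)) = -36*8 = -288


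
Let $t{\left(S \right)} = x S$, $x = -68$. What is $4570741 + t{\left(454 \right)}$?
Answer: $4539869$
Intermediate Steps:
$t{\left(S \right)} = - 68 S$
$4570741 + t{\left(454 \right)} = 4570741 - 30872 = 4539869$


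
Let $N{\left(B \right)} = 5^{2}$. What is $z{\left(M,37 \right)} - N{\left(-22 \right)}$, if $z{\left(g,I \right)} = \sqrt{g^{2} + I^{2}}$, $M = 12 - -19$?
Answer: $-25 + \sqrt{2330} \approx 23.27$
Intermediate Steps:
$N{\left(B \right)} = 25$
$M = 31$ ($M = 12 + 19 = 31$)
$z{\left(g,I \right)} = \sqrt{I^{2} + g^{2}}$
$z{\left(M,37 \right)} - N{\left(-22 \right)} = \sqrt{37^{2} + 31^{2}} - 25 = \sqrt{1369 + 961} - 25 = \sqrt{2330} - 25 = -25 + \sqrt{2330}$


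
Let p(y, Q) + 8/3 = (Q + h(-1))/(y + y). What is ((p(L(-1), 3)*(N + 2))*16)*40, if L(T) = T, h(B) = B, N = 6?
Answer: -56320/3 ≈ -18773.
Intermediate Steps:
p(y, Q) = -8/3 + (-1 + Q)/(2*y) (p(y, Q) = -8/3 + (Q - 1)/(y + y) = -8/3 + (-1 + Q)/((2*y)) = -8/3 + (-1 + Q)*(1/(2*y)) = -8/3 + (-1 + Q)/(2*y))
((p(L(-1), 3)*(N + 2))*16)*40 = ((((⅙)*(-3 - 16*(-1) + 3*3)/(-1))*(6 + 2))*16)*40 = ((((⅙)*(-1)*(-3 + 16 + 9))*8)*16)*40 = ((((⅙)*(-1)*22)*8)*16)*40 = (-11/3*8*16)*40 = -88/3*16*40 = -1408/3*40 = -56320/3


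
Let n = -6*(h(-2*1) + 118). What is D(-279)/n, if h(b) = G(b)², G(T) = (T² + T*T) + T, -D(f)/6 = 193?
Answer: 193/154 ≈ 1.2532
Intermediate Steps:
D(f) = -1158 (D(f) = -6*193 = -1158)
G(T) = T + 2*T² (G(T) = (T² + T²) + T = 2*T² + T = T + 2*T²)
h(b) = b²*(1 + 2*b)² (h(b) = (b*(1 + 2*b))² = b²*(1 + 2*b)²)
n = -924 (n = -6*((-2*1)²*(1 + 2*(-2*1))² + 118) = -6*((-2)²*(1 + 2*(-2))² + 118) = -6*(4*(1 - 4)² + 118) = -6*(4*(-3)² + 118) = -6*(4*9 + 118) = -6*(36 + 118) = -6*154 = -924)
D(-279)/n = -1158/(-924) = -1158*(-1/924) = 193/154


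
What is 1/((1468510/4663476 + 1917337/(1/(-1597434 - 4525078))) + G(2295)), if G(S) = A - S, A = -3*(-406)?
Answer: -2331738/27372083025336033043 ≈ -8.5187e-14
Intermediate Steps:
A = 1218
G(S) = 1218 - S
1/((1468510/4663476 + 1917337/(1/(-1597434 - 4525078))) + G(2295)) = 1/((1468510/4663476 + 1917337/(1/(-1597434 - 4525078))) + (1218 - 1*2295)) = 1/((1468510*(1/4663476) + 1917337/(1/(-6122512))) + (1218 - 2295)) = 1/((734255/2331738 + 1917337/(-1/6122512)) - 1077) = 1/((734255/2331738 + 1917337*(-6122512)) - 1077) = 1/((734255/2331738 - 11738918790544) - 1077) = 1/(-27372083022824751217/2331738 - 1077) = 1/(-27372083025336033043/2331738) = -2331738/27372083025336033043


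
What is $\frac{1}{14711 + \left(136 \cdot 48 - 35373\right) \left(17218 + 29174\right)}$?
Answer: $- \frac{1}{1338162529} \approx -7.4729 \cdot 10^{-10}$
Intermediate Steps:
$\frac{1}{14711 + \left(136 \cdot 48 - 35373\right) \left(17218 + 29174\right)} = \frac{1}{14711 + \left(6528 - 35373\right) 46392} = \frac{1}{14711 - 1338177240} = \frac{1}{-1338162529} = - \frac{1}{1338162529}$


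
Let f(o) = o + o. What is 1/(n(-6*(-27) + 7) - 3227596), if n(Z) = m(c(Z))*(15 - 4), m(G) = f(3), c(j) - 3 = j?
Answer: -1/3227530 ≈ -3.0983e-7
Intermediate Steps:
f(o) = 2*o
c(j) = 3 + j
m(G) = 6 (m(G) = 2*3 = 6)
n(Z) = 66 (n(Z) = 6*(15 - 4) = 6*11 = 66)
1/(n(-6*(-27) + 7) - 3227596) = 1/(66 - 3227596) = 1/(-3227530) = -1/3227530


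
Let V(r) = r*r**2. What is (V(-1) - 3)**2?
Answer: 16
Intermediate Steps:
V(r) = r**3
(V(-1) - 3)**2 = ((-1)**3 - 3)**2 = (-1 - 3)**2 = (-4)**2 = 16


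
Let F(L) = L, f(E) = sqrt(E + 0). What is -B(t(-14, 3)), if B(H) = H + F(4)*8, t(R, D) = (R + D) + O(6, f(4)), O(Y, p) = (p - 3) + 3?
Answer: -23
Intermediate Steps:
f(E) = sqrt(E)
O(Y, p) = p (O(Y, p) = (-3 + p) + 3 = p)
t(R, D) = 2 + D + R (t(R, D) = (R + D) + sqrt(4) = (D + R) + 2 = 2 + D + R)
B(H) = 32 + H (B(H) = H + 4*8 = H + 32 = 32 + H)
-B(t(-14, 3)) = -(32 + (2 + 3 - 14)) = -(32 - 9) = -1*23 = -23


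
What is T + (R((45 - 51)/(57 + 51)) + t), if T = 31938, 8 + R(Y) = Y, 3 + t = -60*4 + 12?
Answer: 570581/18 ≈ 31699.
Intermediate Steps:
t = -231 (t = -3 + (-60*4 + 12) = -3 + (-240 + 12) = -3 - 228 = -231)
R(Y) = -8 + Y
T + (R((45 - 51)/(57 + 51)) + t) = 31938 + ((-8 + (45 - 51)/(57 + 51)) - 231) = 31938 + ((-8 - 6/108) - 231) = 31938 + ((-8 - 6*1/108) - 231) = 31938 + ((-8 - 1/18) - 231) = 31938 + (-145/18 - 231) = 31938 - 4303/18 = 570581/18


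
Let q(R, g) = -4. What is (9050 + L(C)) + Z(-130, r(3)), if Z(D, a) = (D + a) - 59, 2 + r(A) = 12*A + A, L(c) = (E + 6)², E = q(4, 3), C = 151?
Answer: 8902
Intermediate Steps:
E = -4
L(c) = 4 (L(c) = (-4 + 6)² = 2² = 4)
r(A) = -2 + 13*A (r(A) = -2 + (12*A + A) = -2 + 13*A)
Z(D, a) = -59 + D + a
(9050 + L(C)) + Z(-130, r(3)) = (9050 + 4) + (-59 - 130 + (-2 + 13*3)) = 9054 + (-59 - 130 + (-2 + 39)) = 9054 + (-59 - 130 + 37) = 9054 - 152 = 8902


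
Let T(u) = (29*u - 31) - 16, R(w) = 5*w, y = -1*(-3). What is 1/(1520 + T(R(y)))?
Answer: 1/1908 ≈ 0.00052411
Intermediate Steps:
y = 3
T(u) = -47 + 29*u (T(u) = (-31 + 29*u) - 16 = -47 + 29*u)
1/(1520 + T(R(y))) = 1/(1520 + (-47 + 29*(5*3))) = 1/(1520 + (-47 + 29*15)) = 1/(1520 + (-47 + 435)) = 1/(1520 + 388) = 1/1908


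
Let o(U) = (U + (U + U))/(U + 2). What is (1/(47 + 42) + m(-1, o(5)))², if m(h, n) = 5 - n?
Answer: 3193369/388129 ≈ 8.2276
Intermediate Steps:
o(U) = 3*U/(2 + U) (o(U) = (U + 2*U)/(2 + U) = (3*U)/(2 + U) = 3*U/(2 + U))
(1/(47 + 42) + m(-1, o(5)))² = (1/(47 + 42) + (5 - 3*5/(2 + 5)))² = (1/89 + (5 - 3*5/7))² = (1/89 + (5 - 1*15/7))² = (1/89 + (5 - 15/7))² = (1/89 + 20/7)² = (1787/623)² = 3193369/388129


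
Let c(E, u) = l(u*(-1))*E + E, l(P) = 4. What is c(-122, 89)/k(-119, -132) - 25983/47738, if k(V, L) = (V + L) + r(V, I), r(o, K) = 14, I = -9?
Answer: 22962209/11313906 ≈ 2.0296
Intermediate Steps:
c(E, u) = 5*E (c(E, u) = 4*E + E = 5*E)
k(V, L) = 14 + L + V (k(V, L) = (V + L) + 14 = (L + V) + 14 = 14 + L + V)
c(-122, 89)/k(-119, -132) - 25983/47738 = (5*(-122))/(14 - 132 - 119) - 25983/47738 = -610/(-237) - 25983*1/47738 = -610*(-1/237) - 25983/47738 = 610/237 - 25983/47738 = 22962209/11313906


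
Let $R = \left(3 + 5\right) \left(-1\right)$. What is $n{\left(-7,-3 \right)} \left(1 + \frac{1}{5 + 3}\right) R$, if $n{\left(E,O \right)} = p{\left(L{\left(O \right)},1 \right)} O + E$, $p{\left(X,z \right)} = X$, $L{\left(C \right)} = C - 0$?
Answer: $-18$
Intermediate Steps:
$L{\left(C \right)} = C$ ($L{\left(C \right)} = C + 0 = C$)
$R = -8$ ($R = 8 \left(-1\right) = -8$)
$n{\left(E,O \right)} = E + O^{2}$ ($n{\left(E,O \right)} = O O + E = O^{2} + E = E + O^{2}$)
$n{\left(-7,-3 \right)} \left(1 + \frac{1}{5 + 3}\right) R = \left(-7 + \left(-3\right)^{2}\right) \left(1 + \frac{1}{5 + 3}\right) \left(-8\right) = \left(-7 + 9\right) \left(1 + \frac{1}{8}\right) \left(-8\right) = 2 \left(1 + \frac{1}{8}\right) \left(-8\right) = 2 \cdot \frac{9}{8} \left(-8\right) = 2 \left(-9\right) = -18$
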